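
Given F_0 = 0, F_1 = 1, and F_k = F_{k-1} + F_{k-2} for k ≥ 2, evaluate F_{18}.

2584

Iterating the recurrence up to F_{10} = 55 and F_{9} = 34:
F_{11} = F_{10} + F_{9} = 55 + 34 = 89
F_{12} = F_{11} + F_{10} = 89 + 55 = 144
F_{13} = F_{12} + F_{11} = 144 + 89 = 233
F_{14} = F_{13} + F_{12} = 233 + 144 = 377
F_{15} = F_{14} + F_{13} = 377 + 233 = 610
F_{16} = F_{15} + F_{14} = 610 + 377 = 987
F_{17} = F_{16} + F_{15} = 987 + 610 = 1597
F_{18} = F_{17} + F_{16} = 1597 + 987 = 2584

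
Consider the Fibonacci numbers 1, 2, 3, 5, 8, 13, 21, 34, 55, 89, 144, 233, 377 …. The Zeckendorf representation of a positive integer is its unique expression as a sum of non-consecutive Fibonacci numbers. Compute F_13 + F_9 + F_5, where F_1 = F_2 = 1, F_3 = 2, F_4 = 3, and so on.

272

F_13 + F_9 + F_5 = 233 + 34 + 5 = 272.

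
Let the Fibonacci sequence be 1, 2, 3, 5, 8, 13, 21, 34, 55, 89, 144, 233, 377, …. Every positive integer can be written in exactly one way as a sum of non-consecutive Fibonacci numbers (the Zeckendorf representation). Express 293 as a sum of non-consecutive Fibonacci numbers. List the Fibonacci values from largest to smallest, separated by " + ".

Repeatedly subtract the largest Fibonacci number that fits:
largest Fibonacci ≤ 293 is 233; 293 − 233 = 60
largest Fibonacci ≤ 60 is 55; 60 − 55 = 5
largest Fibonacci ≤ 5 is 5; 5 − 5 = 0
So 293 = 233 + 55 + 5, with no two terms consecutive in the sequence.

233 + 55 + 5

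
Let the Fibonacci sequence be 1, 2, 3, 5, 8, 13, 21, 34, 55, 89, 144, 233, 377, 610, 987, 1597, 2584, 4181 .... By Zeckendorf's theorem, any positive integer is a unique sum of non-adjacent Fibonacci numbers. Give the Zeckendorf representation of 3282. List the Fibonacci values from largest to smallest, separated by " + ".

largest Fibonacci ≤ 3282 is 2584; 3282 − 2584 = 698
largest Fibonacci ≤ 698 is 610; 698 − 610 = 88
largest Fibonacci ≤ 88 is 55; 88 − 55 = 33
largest Fibonacci ≤ 33 is 21; 33 − 21 = 12
largest Fibonacci ≤ 12 is 8; 12 − 8 = 4
largest Fibonacci ≤ 4 is 3; 4 − 3 = 1
largest Fibonacci ≤ 1 is 1; 1 − 1 = 0
So 3282 = 2584 + 610 + 55 + 21 + 8 + 3 + 1, with no two terms consecutive in the sequence.

2584 + 610 + 55 + 21 + 8 + 3 + 1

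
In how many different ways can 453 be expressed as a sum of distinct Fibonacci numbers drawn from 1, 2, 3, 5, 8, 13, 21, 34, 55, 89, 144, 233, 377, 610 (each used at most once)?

Starting from the Zeckendorf form and repeatedly splitting a term F_k into F_{k−1} + F_{k−2} (when neither is already used) reaches every representation.
453 = 377+55+21 = 377+55+13+8 = 233+144+55+21 = 377+55+13+5+3 = 377+34+21+13+8 = … (12 more), for 17 in all.

17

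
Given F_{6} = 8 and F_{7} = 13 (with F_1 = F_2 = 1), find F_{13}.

By F_{2k+1} = F_k² + F_{k+1}²: F_{13} = 8² + 13² = 64 + 169 = 233.

233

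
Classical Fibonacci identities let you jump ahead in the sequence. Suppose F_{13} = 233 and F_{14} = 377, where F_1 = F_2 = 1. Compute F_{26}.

By the doubling identity F_{2k} = F_k(2F_{k+1} − F_k): F_{26} = 233·(2·377 − 233) = 233·521 = 121393.

121393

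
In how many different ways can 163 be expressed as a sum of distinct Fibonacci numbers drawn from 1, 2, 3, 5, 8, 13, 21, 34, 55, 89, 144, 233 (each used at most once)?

9

Starting from the Zeckendorf form and repeatedly splitting a term F_k into F_{k−1} + F_{k−2} (when neither is already used) reaches every representation.
163 = 144+13+5+1 = 144+13+3+2+1 = 89+55+13+5+1 = 144+8+5+3+2+1 = … (5 more), for 9 in all.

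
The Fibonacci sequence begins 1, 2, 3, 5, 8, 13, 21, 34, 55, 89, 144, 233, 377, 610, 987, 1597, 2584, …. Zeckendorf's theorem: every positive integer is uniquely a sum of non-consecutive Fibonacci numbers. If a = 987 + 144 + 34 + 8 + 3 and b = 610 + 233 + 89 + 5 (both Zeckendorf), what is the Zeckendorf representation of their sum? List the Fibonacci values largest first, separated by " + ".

The two numbers are 1176 and 937, so their sum is 2113.
Greedily peel off the largest Fibonacci term at each step:
2113: greatest Fibonacci not exceeding it is 1597, leaving 516
516: greatest Fibonacci not exceeding it is 377, leaving 139
139: greatest Fibonacci not exceeding it is 89, leaving 50
50: greatest Fibonacci not exceeding it is 34, leaving 16
16: greatest Fibonacci not exceeding it is 13, leaving 3
3: greatest Fibonacci not exceeding it is 3, leaving 0

1597 + 377 + 89 + 34 + 13 + 3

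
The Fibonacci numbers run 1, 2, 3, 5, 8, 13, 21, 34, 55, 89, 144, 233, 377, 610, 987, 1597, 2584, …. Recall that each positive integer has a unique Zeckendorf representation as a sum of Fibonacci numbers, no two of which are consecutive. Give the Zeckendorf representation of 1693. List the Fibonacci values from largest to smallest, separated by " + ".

1597 + 89 + 5 + 2

subtract 1597 from 1693: 96 remains
subtract 89 from 96: 7 remains
subtract 5 from 7: 2 remains
subtract 2 from 2: 0 remains
So 1693 = 1597 + 89 + 5 + 2, with no two terms consecutive in the sequence.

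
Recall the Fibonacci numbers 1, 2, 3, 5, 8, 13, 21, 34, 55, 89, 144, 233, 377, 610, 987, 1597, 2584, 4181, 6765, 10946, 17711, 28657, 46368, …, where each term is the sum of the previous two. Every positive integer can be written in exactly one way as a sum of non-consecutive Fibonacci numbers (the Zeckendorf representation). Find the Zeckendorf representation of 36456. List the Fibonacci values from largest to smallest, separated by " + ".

28657 + 6765 + 987 + 34 + 13

Repeatedly subtract the largest Fibonacci number that fits:
36456 − 28657 = 7799
7799 − 6765 = 1034
1034 − 987 = 47
47 − 34 = 13
13 − 13 = 0
So 36456 = 28657 + 6765 + 987 + 34 + 13, with no two terms consecutive in the sequence.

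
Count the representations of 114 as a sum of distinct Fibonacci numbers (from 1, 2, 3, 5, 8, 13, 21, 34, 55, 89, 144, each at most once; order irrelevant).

Starting from the Zeckendorf form and repeatedly splitting a term F_k into F_{k−1} + F_{k−2} (when neither is already used) reaches every representation.
114 = 89+21+3+1 = 89+13+8+3+1 = 55+34+21+3+1 = … (1 more), for 4 in all.

4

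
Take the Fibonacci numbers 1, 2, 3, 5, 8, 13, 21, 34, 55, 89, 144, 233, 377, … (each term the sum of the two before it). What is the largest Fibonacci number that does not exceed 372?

233

233 ≤ 372 < 377, so the largest Fibonacci number not exceeding 372 is 233.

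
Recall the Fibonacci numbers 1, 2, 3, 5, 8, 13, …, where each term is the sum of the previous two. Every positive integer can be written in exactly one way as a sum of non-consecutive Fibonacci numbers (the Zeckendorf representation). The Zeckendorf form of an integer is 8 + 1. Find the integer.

9

8 + 1 = 9.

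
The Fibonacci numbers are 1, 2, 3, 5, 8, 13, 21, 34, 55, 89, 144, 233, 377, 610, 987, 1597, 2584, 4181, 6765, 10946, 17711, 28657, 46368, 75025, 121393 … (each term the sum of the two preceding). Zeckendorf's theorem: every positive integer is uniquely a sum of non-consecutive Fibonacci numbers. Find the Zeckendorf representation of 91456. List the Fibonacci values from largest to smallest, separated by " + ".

75025 + 10946 + 4181 + 987 + 233 + 55 + 21 + 8

subtract 75025 from 91456: 16431 remains
subtract 10946 from 16431: 5485 remains
subtract 4181 from 5485: 1304 remains
subtract 987 from 1304: 317 remains
subtract 233 from 317: 84 remains
subtract 55 from 84: 29 remains
subtract 21 from 29: 8 remains
subtract 8 from 8: 0 remains
So 91456 = 75025 + 10946 + 4181 + 987 + 233 + 55 + 21 + 8, with no two terms consecutive in the sequence.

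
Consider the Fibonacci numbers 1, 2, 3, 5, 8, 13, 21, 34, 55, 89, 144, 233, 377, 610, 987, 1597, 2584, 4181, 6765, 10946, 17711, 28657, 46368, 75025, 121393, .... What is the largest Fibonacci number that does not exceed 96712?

75025

75025 ≤ 96712 < 121393, so the largest Fibonacci number not exceeding 96712 is 75025.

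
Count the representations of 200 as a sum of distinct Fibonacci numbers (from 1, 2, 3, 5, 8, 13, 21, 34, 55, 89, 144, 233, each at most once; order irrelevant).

7

Each representation comes from the Zeckendorf form by replacing some F_k with F_{k−1} + F_{k−2} where possible.
200 = 144+55+1 = 144+34+21+1 = 144+34+13+8+1 = 89+55+34+21+1 = … (3 more), for 7 in all.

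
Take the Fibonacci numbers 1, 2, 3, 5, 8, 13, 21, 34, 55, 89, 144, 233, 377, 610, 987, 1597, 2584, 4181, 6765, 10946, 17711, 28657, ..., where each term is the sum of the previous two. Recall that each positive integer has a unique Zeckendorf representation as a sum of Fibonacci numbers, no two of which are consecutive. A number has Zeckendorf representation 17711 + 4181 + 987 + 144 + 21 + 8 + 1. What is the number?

17711 + 4181 + 987 + 144 + 21 + 8 + 1 = 23053.

23053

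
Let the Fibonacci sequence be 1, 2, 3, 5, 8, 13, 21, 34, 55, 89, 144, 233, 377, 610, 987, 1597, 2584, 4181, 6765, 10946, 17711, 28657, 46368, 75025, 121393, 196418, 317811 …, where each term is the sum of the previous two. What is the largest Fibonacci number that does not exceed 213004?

196418

196418 ≤ 213004 < 317811, so the largest Fibonacci number not exceeding 213004 is 196418.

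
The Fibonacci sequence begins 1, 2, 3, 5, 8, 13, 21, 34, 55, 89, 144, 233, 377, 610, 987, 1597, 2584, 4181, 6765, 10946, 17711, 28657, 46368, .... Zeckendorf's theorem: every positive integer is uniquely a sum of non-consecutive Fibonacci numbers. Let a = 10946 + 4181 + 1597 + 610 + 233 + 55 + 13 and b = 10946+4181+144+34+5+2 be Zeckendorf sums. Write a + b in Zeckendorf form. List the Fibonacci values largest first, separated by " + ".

The two numbers are 17635 and 15312, so their sum is 32947.
Greedy algorithm:
subtract 28657 from 32947: 4290 remains
subtract 4181 from 4290: 109 remains
subtract 89 from 109: 20 remains
subtract 13 from 20: 7 remains
subtract 5 from 7: 2 remains
subtract 2 from 2: 0 remains

28657 + 4181 + 89 + 13 + 5 + 2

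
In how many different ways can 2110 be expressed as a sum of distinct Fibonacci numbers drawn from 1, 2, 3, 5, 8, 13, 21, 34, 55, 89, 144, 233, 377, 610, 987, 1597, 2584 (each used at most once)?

Each representation comes from the Zeckendorf form by replacing some F_k with F_{k−1} + F_{k−2} where possible.
2110 = 1597+377+89+34+13 = 1597+377+89+34+8+5 = 1597+233+144+89+34+13 = … (25 more), for 28 in all.

28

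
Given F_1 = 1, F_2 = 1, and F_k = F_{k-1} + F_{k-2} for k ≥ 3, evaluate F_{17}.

1597

Iterating the recurrence up to F_{10} = 55 and F_{9} = 34:
F_{11} = F_{10} + F_{9} = 55 + 34 = 89
F_{12} = F_{11} + F_{10} = 89 + 55 = 144
F_{13} = F_{12} + F_{11} = 144 + 89 = 233
F_{14} = F_{13} + F_{12} = 233 + 144 = 377
F_{15} = F_{14} + F_{13} = 377 + 233 = 610
F_{16} = F_{15} + F_{14} = 610 + 377 = 987
F_{17} = F_{16} + F_{15} = 987 + 610 = 1597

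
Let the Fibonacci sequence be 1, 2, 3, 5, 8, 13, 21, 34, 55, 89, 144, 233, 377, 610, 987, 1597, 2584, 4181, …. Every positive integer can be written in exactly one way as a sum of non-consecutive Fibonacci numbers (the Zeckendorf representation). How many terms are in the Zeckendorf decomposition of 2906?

3

subtract 2584 from 2906: 322 remains
subtract 233 from 322: 89 remains
subtract 89 from 89: 0 remains
2906 = 2584 + 233 + 89, which has 3 terms.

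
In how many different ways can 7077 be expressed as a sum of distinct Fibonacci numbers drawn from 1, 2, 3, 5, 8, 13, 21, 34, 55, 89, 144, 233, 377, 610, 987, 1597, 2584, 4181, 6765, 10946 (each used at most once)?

Starting from the Zeckendorf form and repeatedly splitting a term F_k into F_{k−1} + F_{k−2} (when neither is already used) reaches every representation.
7077 = 6765+233+55+21+3 = 6765+233+55+21+2+1 = 6765+233+55+13+8+3 = 6765+144+89+55+21+3 = … (60 more), for 64 in all.

64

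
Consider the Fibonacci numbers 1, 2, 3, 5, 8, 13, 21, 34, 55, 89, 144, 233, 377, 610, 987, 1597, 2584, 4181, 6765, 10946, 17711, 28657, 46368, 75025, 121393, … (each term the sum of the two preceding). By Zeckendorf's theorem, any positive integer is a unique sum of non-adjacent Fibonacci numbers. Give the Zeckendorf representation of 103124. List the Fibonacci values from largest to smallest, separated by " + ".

Greedily peel off the largest Fibonacci term at each step:
take 75025 (≤ 103124); 103124 − 75025 = 28099
take 17711 (≤ 28099); 28099 − 17711 = 10388
take 6765 (≤ 10388); 10388 − 6765 = 3623
take 2584 (≤ 3623); 3623 − 2584 = 1039
take 987 (≤ 1039); 1039 − 987 = 52
take 34 (≤ 52); 52 − 34 = 18
take 13 (≤ 18); 18 − 13 = 5
take 5 (≤ 5); 5 − 5 = 0
So 103124 = 75025 + 17711 + 6765 + 2584 + 987 + 34 + 13 + 5, with no two terms consecutive in the sequence.

75025 + 17711 + 6765 + 2584 + 987 + 34 + 13 + 5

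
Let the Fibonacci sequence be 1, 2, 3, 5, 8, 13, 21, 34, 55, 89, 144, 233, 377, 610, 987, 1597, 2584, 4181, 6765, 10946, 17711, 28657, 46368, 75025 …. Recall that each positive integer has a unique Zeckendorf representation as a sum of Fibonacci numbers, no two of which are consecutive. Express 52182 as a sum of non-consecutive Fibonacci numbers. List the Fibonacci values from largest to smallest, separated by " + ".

46368 + 4181 + 1597 + 34 + 2

subtract 46368 from 52182: 5814 remains
subtract 4181 from 5814: 1633 remains
subtract 1597 from 1633: 36 remains
subtract 34 from 36: 2 remains
subtract 2 from 2: 0 remains
So 52182 = 46368 + 4181 + 1597 + 34 + 2, with no two terms consecutive in the sequence.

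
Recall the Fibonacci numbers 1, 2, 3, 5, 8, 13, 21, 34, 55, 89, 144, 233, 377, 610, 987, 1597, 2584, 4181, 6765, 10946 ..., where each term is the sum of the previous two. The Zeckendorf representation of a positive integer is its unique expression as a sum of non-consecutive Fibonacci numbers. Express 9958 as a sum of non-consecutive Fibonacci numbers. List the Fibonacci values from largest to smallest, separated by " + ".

6765 + 2584 + 377 + 144 + 55 + 21 + 8 + 3 + 1

Greedily peel off the largest Fibonacci term at each step:
take 6765 (≤ 9958); 9958 − 6765 = 3193
take 2584 (≤ 3193); 3193 − 2584 = 609
take 377 (≤ 609); 609 − 377 = 232
take 144 (≤ 232); 232 − 144 = 88
take 55 (≤ 88); 88 − 55 = 33
take 21 (≤ 33); 33 − 21 = 12
take 8 (≤ 12); 12 − 8 = 4
take 3 (≤ 4); 4 − 3 = 1
take 1 (≤ 1); 1 − 1 = 0
So 9958 = 6765 + 2584 + 377 + 144 + 55 + 21 + 8 + 3 + 1, with no two terms consecutive in the sequence.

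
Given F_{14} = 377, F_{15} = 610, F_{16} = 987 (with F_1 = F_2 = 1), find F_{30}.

832040

By the addition formula F_{m+n} = F_m F_{n+1} + F_{m−1} F_n with m=15, n=15: F_{30} = 610·987 + 377·610 = 602070 + 229970 = 832040.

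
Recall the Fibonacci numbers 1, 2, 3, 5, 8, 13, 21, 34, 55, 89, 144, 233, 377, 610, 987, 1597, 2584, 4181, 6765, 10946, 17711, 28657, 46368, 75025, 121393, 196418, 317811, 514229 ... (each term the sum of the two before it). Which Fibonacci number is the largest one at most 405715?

317811 ≤ 405715 < 514229, so the largest Fibonacci number not exceeding 405715 is 317811.

317811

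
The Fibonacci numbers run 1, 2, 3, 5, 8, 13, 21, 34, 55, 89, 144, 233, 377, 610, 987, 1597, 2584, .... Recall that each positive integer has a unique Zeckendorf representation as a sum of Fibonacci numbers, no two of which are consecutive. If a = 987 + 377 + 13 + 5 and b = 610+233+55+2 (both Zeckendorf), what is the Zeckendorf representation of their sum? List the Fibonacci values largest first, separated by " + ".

The two numbers are 1382 and 900, so their sum is 2282.
subtract 1597 from 2282: 685 remains
subtract 610 from 685: 75 remains
subtract 55 from 75: 20 remains
subtract 13 from 20: 7 remains
subtract 5 from 7: 2 remains
subtract 2 from 2: 0 remains

1597 + 610 + 55 + 13 + 5 + 2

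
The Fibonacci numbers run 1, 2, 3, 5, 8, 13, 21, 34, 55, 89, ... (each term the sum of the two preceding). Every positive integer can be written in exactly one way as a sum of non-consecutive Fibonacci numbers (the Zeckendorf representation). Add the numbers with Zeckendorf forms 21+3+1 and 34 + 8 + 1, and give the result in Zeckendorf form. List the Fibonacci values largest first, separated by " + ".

55 + 13

The two numbers are 25 and 43, so their sum is 68.
Greedily peel off the largest Fibonacci term at each step:
take 55 (≤ 68); 68 − 55 = 13
take 13 (≤ 13); 13 − 13 = 0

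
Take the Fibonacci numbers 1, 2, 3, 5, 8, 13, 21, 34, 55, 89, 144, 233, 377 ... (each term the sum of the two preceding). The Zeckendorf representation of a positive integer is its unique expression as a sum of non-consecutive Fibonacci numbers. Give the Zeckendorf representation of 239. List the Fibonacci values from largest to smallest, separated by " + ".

233 + 5 + 1

239: greatest Fibonacci not exceeding it is 233, leaving 6
6: greatest Fibonacci not exceeding it is 5, leaving 1
1: greatest Fibonacci not exceeding it is 1, leaving 0
So 239 = 233 + 5 + 1, with no two terms consecutive in the sequence.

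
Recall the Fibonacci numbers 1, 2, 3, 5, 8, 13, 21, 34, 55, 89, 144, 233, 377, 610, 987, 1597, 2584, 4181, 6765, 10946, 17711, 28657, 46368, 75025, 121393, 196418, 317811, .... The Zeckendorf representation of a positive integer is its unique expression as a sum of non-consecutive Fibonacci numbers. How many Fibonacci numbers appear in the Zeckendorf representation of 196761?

4

196418 ≤ 196761 < 317811, so take 196418; remainder 343
233 ≤ 343 < 377, so take 233; remainder 110
89 ≤ 110 < 144, so take 89; remainder 21
21 ≤ 21 < 34, so take 21; remainder 0
196761 = 196418 + 233 + 89 + 21, which has 4 terms.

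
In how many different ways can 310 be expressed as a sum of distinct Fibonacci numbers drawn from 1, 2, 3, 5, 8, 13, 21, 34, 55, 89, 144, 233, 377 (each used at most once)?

310 = 233+55+21+1 = 233+55+13+8+1 = 144+89+55+21+1 = 233+55+13+5+3+1 = … (6 more), for 10 in all.

10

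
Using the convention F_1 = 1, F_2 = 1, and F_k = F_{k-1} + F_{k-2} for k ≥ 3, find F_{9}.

34

F_{2} = F_{1} + F_{0} = 1 + 0 = 1
F_{3} = F_{2} + F_{1} = 1 + 1 = 2
F_{4} = F_{3} + F_{2} = 2 + 1 = 3
F_{5} = F_{4} + F_{3} = 3 + 2 = 5
F_{6} = F_{5} + F_{4} = 5 + 3 = 8
F_{7} = F_{6} + F_{5} = 8 + 5 = 13
F_{8} = F_{7} + F_{6} = 13 + 8 = 21
F_{9} = F_{8} + F_{7} = 21 + 13 = 34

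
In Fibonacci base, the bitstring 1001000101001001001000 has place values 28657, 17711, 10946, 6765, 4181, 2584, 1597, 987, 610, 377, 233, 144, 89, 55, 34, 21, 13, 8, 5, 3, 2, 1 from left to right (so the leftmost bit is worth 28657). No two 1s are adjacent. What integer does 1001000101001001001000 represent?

Summing the place values of the 1 bits: 28657 + 6765 + 987 + 377 + 89 + 21 + 5 = 36901.

36901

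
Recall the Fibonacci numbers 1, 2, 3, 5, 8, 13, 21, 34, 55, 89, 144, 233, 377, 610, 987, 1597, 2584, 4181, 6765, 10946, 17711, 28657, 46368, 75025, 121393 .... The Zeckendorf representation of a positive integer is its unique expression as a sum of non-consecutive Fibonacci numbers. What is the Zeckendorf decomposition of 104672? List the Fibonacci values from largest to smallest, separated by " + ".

75025 + 28657 + 987 + 3

Repeatedly subtract the largest Fibonacci number that fits:
75025 ≤ 104672 < 121393, so take 75025; remainder 29647
28657 ≤ 29647 < 46368, so take 28657; remainder 990
987 ≤ 990 < 1597, so take 987; remainder 3
3 ≤ 3 < 5, so take 3; remainder 0
So 104672 = 75025 + 28657 + 987 + 3, with no two terms consecutive in the sequence.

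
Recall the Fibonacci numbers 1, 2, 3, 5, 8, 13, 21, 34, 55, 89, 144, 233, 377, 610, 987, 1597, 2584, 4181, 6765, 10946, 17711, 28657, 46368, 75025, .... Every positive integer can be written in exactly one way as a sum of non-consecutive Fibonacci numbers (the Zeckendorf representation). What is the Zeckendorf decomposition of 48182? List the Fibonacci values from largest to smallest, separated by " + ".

Greedy algorithm:
subtract 46368 from 48182: 1814 remains
subtract 1597 from 1814: 217 remains
subtract 144 from 217: 73 remains
subtract 55 from 73: 18 remains
subtract 13 from 18: 5 remains
subtract 5 from 5: 0 remains
So 48182 = 46368 + 1597 + 144 + 55 + 13 + 5, with no two terms consecutive in the sequence.

46368 + 1597 + 144 + 55 + 13 + 5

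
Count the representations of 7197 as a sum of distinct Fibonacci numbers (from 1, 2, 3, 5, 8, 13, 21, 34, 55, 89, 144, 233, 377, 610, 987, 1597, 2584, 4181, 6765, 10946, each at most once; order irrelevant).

7197 = 6765+377+55 = 6765+377+34+21 = 6765+233+144+55 = 6765+377+34+13+8 = … (47 more), for 51 in all.

51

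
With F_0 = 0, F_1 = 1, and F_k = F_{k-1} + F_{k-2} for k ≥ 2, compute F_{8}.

21

F_{2} = F_{1} + F_{0} = 1 + 0 = 1
F_{3} = F_{2} + F_{1} = 1 + 1 = 2
F_{4} = F_{3} + F_{2} = 2 + 1 = 3
F_{5} = F_{4} + F_{3} = 3 + 2 = 5
F_{6} = F_{5} + F_{4} = 5 + 3 = 8
F_{7} = F_{6} + F_{5} = 8 + 5 = 13
F_{8} = F_{7} + F_{6} = 13 + 8 = 21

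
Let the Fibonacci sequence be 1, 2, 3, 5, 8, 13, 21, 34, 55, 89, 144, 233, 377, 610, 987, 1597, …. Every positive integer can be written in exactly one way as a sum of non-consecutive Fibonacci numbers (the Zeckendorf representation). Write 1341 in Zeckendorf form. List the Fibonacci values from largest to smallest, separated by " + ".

Greedily peel off the largest Fibonacci term at each step:
1341 − 987 = 354
354 − 233 = 121
121 − 89 = 32
32 − 21 = 11
11 − 8 = 3
3 − 3 = 0
So 1341 = 987 + 233 + 89 + 21 + 8 + 3, with no two terms consecutive in the sequence.

987 + 233 + 89 + 21 + 8 + 3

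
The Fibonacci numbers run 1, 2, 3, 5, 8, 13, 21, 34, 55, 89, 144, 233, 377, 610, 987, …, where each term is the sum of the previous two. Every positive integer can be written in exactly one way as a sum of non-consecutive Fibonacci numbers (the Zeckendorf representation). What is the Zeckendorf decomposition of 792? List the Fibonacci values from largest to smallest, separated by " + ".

610 + 144 + 34 + 3 + 1

Repeatedly subtract the largest Fibonacci number that fits:
610 ≤ 792 < 987, so take 610; remainder 182
144 ≤ 182 < 233, so take 144; remainder 38
34 ≤ 38 < 55, so take 34; remainder 4
3 ≤ 4 < 5, so take 3; remainder 1
1 ≤ 1 < 2, so take 1; remainder 0
So 792 = 610 + 144 + 34 + 3 + 1, with no two terms consecutive in the sequence.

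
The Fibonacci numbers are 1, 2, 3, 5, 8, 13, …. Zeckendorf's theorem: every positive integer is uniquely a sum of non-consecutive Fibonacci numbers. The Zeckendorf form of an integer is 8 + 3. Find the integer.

8 + 3 = 11.

11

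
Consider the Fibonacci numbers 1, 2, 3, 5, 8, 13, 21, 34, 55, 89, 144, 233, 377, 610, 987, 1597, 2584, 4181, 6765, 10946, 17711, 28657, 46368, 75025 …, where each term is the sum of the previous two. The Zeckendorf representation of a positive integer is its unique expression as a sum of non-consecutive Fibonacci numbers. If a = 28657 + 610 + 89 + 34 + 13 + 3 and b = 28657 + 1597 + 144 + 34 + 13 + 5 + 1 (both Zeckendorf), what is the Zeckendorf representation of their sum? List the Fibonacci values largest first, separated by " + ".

46368 + 10946 + 1597 + 610 + 233 + 89 + 13 + 1

The two numbers are 29406 and 30451, so their sum is 59857.
Greedy algorithm:
46368 ≤ 59857 < 75025, so take 46368; remainder 13489
10946 ≤ 13489 < 17711, so take 10946; remainder 2543
1597 ≤ 2543 < 2584, so take 1597; remainder 946
610 ≤ 946 < 987, so take 610; remainder 336
233 ≤ 336 < 377, so take 233; remainder 103
89 ≤ 103 < 144, so take 89; remainder 14
13 ≤ 14 < 21, so take 13; remainder 1
1 ≤ 1 < 2, so take 1; remainder 0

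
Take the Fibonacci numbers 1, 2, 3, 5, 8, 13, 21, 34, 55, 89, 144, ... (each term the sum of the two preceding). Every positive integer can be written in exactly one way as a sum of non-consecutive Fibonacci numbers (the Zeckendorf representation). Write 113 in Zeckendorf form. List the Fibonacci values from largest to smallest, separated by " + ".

89 + 21 + 3

113 − 89 = 24
24 − 21 = 3
3 − 3 = 0
So 113 = 89 + 21 + 3, with no two terms consecutive in the sequence.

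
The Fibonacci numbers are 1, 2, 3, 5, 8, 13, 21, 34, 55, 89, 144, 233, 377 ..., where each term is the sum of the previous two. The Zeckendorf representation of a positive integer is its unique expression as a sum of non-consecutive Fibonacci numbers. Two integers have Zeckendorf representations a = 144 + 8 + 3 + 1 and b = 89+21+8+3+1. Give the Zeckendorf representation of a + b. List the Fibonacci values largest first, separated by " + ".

233 + 34 + 8 + 3

The two numbers are 156 and 122, so their sum is 278.
Repeatedly subtract the largest Fibonacci number that fits:
take 233 (≤ 278); 278 − 233 = 45
take 34 (≤ 45); 45 − 34 = 11
take 8 (≤ 11); 11 − 8 = 3
take 3 (≤ 3); 3 − 3 = 0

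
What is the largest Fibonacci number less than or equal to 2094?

1597

1597 ≤ 2094 < 2584, so the largest Fibonacci number not exceeding 2094 is 1597.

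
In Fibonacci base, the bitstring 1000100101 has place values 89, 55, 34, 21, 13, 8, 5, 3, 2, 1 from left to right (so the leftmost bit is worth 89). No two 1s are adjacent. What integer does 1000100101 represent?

Summing the place values of the 1 bits: 89 + 13 + 3 + 1 = 106.

106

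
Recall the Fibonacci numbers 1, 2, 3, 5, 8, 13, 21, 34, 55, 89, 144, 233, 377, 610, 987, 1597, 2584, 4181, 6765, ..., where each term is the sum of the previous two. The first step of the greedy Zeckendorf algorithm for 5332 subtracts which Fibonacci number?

4181 ≤ 5332 < 6765, so the largest Fibonacci number not exceeding 5332 is 4181.

4181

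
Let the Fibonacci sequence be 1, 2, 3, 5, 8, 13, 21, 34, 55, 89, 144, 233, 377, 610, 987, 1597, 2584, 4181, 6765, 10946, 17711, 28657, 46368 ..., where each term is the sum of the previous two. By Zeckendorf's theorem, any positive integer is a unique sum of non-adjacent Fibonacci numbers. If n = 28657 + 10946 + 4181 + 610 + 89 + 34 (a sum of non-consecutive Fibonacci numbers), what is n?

44517

28657 + 10946 + 4181 + 610 + 89 + 34 = 44517.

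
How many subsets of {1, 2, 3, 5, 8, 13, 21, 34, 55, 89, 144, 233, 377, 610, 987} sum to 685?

6

Each representation comes from the Zeckendorf form by replacing some F_k with F_{k−1} + F_{k−2} where possible.
685 = 610+55+13+5+2 = 610+34+21+13+5+2 = 377+233+55+13+5+2 = 377+233+34+21+13+5+2 = 377+144+89+55+13+5+2 = … (1 more), for 6 in all.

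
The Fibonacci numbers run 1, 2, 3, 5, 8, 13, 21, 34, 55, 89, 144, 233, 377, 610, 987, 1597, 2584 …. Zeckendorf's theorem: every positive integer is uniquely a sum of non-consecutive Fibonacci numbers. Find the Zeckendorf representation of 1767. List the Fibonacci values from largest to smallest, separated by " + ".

1597 + 144 + 21 + 5

Greedy algorithm:
largest Fibonacci ≤ 1767 is 1597; 1767 − 1597 = 170
largest Fibonacci ≤ 170 is 144; 170 − 144 = 26
largest Fibonacci ≤ 26 is 21; 26 − 21 = 5
largest Fibonacci ≤ 5 is 5; 5 − 5 = 0
So 1767 = 1597 + 144 + 21 + 5, with no two terms consecutive in the sequence.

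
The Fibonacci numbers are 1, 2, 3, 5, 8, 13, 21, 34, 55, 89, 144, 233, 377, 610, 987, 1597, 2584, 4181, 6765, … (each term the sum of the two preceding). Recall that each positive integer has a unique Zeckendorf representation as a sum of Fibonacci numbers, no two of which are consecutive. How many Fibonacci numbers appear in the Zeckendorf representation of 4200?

4200 − 4181 = 19
19 − 13 = 6
6 − 5 = 1
1 − 1 = 0
4200 = 4181 + 13 + 5 + 1, which has 4 terms.

4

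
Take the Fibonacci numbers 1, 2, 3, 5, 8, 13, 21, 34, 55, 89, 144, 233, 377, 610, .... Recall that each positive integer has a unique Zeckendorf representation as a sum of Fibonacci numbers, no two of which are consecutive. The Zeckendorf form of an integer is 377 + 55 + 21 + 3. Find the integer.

377 + 55 + 21 + 3 = 456.

456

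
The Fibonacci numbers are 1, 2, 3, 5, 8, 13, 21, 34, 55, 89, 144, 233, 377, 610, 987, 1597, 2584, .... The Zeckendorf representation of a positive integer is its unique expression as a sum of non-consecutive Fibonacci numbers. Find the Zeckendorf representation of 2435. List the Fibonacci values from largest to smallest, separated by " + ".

1597 + 610 + 144 + 55 + 21 + 8

largest Fibonacci ≤ 2435 is 1597; 2435 − 1597 = 838
largest Fibonacci ≤ 838 is 610; 838 − 610 = 228
largest Fibonacci ≤ 228 is 144; 228 − 144 = 84
largest Fibonacci ≤ 84 is 55; 84 − 55 = 29
largest Fibonacci ≤ 29 is 21; 29 − 21 = 8
largest Fibonacci ≤ 8 is 8; 8 − 8 = 0
So 2435 = 1597 + 610 + 144 + 55 + 21 + 8, with no two terms consecutive in the sequence.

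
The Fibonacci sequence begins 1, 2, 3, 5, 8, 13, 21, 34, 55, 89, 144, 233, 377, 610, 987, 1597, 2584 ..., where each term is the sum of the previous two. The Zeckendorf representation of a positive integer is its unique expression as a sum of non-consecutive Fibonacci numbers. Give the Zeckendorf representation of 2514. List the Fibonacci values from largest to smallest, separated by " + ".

Greedily peel off the largest Fibonacci term at each step:
1597 ≤ 2514 < 2584, so take 1597; remainder 917
610 ≤ 917 < 987, so take 610; remainder 307
233 ≤ 307 < 377, so take 233; remainder 74
55 ≤ 74 < 89, so take 55; remainder 19
13 ≤ 19 < 21, so take 13; remainder 6
5 ≤ 6 < 8, so take 5; remainder 1
1 ≤ 1 < 2, so take 1; remainder 0
So 2514 = 1597 + 610 + 233 + 55 + 13 + 5 + 1, with no two terms consecutive in the sequence.

1597 + 610 + 233 + 55 + 13 + 5 + 1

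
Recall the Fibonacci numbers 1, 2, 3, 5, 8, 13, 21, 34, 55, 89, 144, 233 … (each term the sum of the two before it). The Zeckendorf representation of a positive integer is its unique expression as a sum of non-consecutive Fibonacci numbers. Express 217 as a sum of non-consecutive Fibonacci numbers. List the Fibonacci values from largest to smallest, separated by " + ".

Greedy algorithm:
take 144 (≤ 217); 217 − 144 = 73
take 55 (≤ 73); 73 − 55 = 18
take 13 (≤ 18); 18 − 13 = 5
take 5 (≤ 5); 5 − 5 = 0
So 217 = 144 + 55 + 13 + 5, with no two terms consecutive in the sequence.

144 + 55 + 13 + 5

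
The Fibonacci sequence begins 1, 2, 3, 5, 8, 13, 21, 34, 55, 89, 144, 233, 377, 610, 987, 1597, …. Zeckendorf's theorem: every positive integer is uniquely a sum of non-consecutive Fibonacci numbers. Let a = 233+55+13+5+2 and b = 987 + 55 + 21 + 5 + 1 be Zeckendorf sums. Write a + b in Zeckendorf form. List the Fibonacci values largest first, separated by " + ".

The two numbers are 308 and 1069, so their sum is 1377.
take 987 (≤ 1377); 1377 − 987 = 390
take 377 (≤ 390); 390 − 377 = 13
take 13 (≤ 13); 13 − 13 = 0

987 + 377 + 13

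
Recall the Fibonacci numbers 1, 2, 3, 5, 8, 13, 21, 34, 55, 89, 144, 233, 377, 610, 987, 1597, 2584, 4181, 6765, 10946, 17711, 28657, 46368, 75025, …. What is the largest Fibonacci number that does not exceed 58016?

46368 ≤ 58016 < 75025, so the largest Fibonacci number not exceeding 58016 is 46368.

46368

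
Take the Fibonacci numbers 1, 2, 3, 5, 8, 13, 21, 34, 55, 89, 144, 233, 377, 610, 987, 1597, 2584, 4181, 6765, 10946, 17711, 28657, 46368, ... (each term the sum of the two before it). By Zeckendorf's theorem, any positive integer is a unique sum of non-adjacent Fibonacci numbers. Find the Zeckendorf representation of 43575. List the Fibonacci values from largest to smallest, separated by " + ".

28657 + 10946 + 2584 + 987 + 377 + 21 + 3

Greedily peel off the largest Fibonacci term at each step:
subtract 28657 from 43575: 14918 remains
subtract 10946 from 14918: 3972 remains
subtract 2584 from 3972: 1388 remains
subtract 987 from 1388: 401 remains
subtract 377 from 401: 24 remains
subtract 21 from 24: 3 remains
subtract 3 from 3: 0 remains
So 43575 = 28657 + 10946 + 2584 + 987 + 377 + 21 + 3, with no two terms consecutive in the sequence.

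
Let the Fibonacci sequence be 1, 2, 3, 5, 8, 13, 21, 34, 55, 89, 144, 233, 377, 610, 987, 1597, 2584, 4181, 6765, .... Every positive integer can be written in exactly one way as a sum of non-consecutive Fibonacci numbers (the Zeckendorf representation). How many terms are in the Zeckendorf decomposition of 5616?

6

largest Fibonacci ≤ 5616 is 4181; 5616 − 4181 = 1435
largest Fibonacci ≤ 1435 is 987; 1435 − 987 = 448
largest Fibonacci ≤ 448 is 377; 448 − 377 = 71
largest Fibonacci ≤ 71 is 55; 71 − 55 = 16
largest Fibonacci ≤ 16 is 13; 16 − 13 = 3
largest Fibonacci ≤ 3 is 3; 3 − 3 = 0
5616 = 4181 + 987 + 377 + 55 + 13 + 3, which has 6 terms.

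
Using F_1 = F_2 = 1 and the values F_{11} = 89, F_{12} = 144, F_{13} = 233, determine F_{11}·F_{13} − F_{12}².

89·233 − 144² = 20737 − 20736 = 1. (Cassini's identity: F_{k−1}F_{k+1} − F_k² = (−1)^k.)

1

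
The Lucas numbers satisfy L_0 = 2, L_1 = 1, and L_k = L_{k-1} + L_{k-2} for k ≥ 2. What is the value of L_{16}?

Iterating the recurrence up to L_{11} = 199 and L_{10} = 123:
L_{12} = L_{11} + L_{10} = 199 + 123 = 322
L_{13} = L_{12} + L_{11} = 322 + 199 = 521
L_{14} = L_{13} + L_{12} = 521 + 322 = 843
L_{15} = L_{14} + L_{13} = 843 + 521 = 1364
L_{16} = L_{15} + L_{14} = 1364 + 843 = 2207

2207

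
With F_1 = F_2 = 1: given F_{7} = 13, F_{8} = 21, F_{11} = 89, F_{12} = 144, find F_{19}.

4181

By the addition formula F_{m+n} = F_m F_{n+1} + F_{m−1} F_n with m=8, n=11: F_{19} = 21·144 + 13·89 = 3024 + 1157 = 4181.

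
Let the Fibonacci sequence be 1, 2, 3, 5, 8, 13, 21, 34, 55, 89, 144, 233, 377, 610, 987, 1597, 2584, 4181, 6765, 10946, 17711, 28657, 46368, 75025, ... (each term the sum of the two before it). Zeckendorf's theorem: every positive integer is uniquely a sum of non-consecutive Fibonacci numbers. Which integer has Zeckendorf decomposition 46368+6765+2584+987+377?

46368+6765+2584+987+377 = 57081.

57081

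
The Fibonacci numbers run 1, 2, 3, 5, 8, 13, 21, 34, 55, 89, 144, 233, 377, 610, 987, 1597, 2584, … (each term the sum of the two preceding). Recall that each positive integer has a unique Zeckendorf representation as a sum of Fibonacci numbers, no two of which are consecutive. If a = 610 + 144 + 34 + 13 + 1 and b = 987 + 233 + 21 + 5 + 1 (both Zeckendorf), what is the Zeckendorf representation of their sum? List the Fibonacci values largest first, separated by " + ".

1597 + 377 + 55 + 13 + 5 + 2

The two numbers are 802 and 1247, so their sum is 2049.
subtract 1597 from 2049: 452 remains
subtract 377 from 452: 75 remains
subtract 55 from 75: 20 remains
subtract 13 from 20: 7 remains
subtract 5 from 7: 2 remains
subtract 2 from 2: 0 remains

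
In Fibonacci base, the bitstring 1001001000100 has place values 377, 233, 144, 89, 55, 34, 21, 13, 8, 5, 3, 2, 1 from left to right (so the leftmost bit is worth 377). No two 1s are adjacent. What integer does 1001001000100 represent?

Summing the place values of the 1 bits: 377 + 89 + 21 + 3 = 490.

490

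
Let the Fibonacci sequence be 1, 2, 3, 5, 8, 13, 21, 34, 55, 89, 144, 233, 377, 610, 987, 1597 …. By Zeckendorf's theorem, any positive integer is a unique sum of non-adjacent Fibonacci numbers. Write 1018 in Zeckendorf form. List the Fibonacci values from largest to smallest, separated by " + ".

Repeatedly subtract the largest Fibonacci number that fits:
987 ≤ 1018 < 1597, so take 987; remainder 31
21 ≤ 31 < 34, so take 21; remainder 10
8 ≤ 10 < 13, so take 8; remainder 2
2 ≤ 2 < 3, so take 2; remainder 0
So 1018 = 987 + 21 + 8 + 2, with no two terms consecutive in the sequence.

987 + 21 + 8 + 2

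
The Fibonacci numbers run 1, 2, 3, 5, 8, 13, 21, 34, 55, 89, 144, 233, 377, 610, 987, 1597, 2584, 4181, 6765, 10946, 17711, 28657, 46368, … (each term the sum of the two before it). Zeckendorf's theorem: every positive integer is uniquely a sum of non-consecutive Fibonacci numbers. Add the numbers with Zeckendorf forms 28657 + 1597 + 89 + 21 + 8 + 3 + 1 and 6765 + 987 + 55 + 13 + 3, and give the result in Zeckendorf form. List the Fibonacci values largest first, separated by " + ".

The two numbers are 30376 and 7823, so their sum is 38199.
Greedy algorithm:
28657 ≤ 38199 < 46368, so take 28657; remainder 9542
6765 ≤ 9542 < 10946, so take 6765; remainder 2777
2584 ≤ 2777 < 4181, so take 2584; remainder 193
144 ≤ 193 < 233, so take 144; remainder 49
34 ≤ 49 < 55, so take 34; remainder 15
13 ≤ 15 < 21, so take 13; remainder 2
2 ≤ 2 < 3, so take 2; remainder 0

28657 + 6765 + 2584 + 144 + 34 + 13 + 2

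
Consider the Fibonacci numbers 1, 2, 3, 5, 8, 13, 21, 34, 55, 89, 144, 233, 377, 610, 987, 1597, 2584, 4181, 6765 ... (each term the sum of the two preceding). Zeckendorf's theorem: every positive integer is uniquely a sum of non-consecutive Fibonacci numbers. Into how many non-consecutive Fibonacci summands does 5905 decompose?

Greedily peel off the largest Fibonacci term at each step:
largest Fibonacci ≤ 5905 is 4181; 5905 − 4181 = 1724
largest Fibonacci ≤ 1724 is 1597; 1724 − 1597 = 127
largest Fibonacci ≤ 127 is 89; 127 − 89 = 38
largest Fibonacci ≤ 38 is 34; 38 − 34 = 4
largest Fibonacci ≤ 4 is 3; 4 − 3 = 1
largest Fibonacci ≤ 1 is 1; 1 − 1 = 0
5905 = 4181 + 1597 + 89 + 34 + 3 + 1, which has 6 terms.

6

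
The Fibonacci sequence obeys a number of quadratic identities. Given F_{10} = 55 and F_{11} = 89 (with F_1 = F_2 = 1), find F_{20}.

By the doubling identity F_{2k} = F_k(2F_{k+1} − F_k): F_{20} = 55·(2·89 − 55) = 55·123 = 6765.

6765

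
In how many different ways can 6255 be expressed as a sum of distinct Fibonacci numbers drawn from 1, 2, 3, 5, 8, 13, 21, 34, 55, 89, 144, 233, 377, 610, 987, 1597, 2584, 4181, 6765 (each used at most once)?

Each representation comes from the Zeckendorf form by replacing some F_k with F_{k−1} + F_{k−2} where possible.
6255 = 4181+1597+377+89+8+3 = 4181+1597+377+89+8+2+1 = 4181+1597+377+55+34+8+3 = 4181+1597+233+144+89+8+3 = … (50 more), for 54 in all.

54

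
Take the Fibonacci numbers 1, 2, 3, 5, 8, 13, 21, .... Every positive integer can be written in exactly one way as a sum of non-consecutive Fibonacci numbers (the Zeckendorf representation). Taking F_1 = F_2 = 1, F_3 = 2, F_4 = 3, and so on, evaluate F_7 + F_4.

F_7 + F_4 = 13 + 3 = 16.

16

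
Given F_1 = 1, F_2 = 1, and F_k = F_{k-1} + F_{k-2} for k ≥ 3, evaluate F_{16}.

Iterating the recurrence up to F_{10} = 55 and F_{9} = 34:
F_{11} = F_{10} + F_{9} = 55 + 34 = 89
F_{12} = F_{11} + F_{10} = 89 + 55 = 144
F_{13} = F_{12} + F_{11} = 144 + 89 = 233
F_{14} = F_{13} + F_{12} = 233 + 144 = 377
F_{15} = F_{14} + F_{13} = 377 + 233 = 610
F_{16} = F_{15} + F_{14} = 610 + 377 = 987

987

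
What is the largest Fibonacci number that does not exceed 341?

233

233 ≤ 341 < 377, so the largest Fibonacci number not exceeding 341 is 233.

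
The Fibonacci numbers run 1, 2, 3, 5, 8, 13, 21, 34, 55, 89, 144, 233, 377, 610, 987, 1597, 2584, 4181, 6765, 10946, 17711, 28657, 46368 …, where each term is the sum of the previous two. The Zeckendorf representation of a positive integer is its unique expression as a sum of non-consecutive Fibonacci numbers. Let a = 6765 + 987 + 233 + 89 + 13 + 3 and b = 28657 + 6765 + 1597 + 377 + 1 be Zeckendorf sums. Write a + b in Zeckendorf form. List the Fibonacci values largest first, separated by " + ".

The two numbers are 8090 and 37397, so their sum is 45487.
Repeatedly subtract the largest Fibonacci number that fits:
45487: greatest Fibonacci not exceeding it is 28657, leaving 16830
16830: greatest Fibonacci not exceeding it is 10946, leaving 5884
5884: greatest Fibonacci not exceeding it is 4181, leaving 1703
1703: greatest Fibonacci not exceeding it is 1597, leaving 106
106: greatest Fibonacci not exceeding it is 89, leaving 17
17: greatest Fibonacci not exceeding it is 13, leaving 4
4: greatest Fibonacci not exceeding it is 3, leaving 1
1: greatest Fibonacci not exceeding it is 1, leaving 0

28657 + 10946 + 4181 + 1597 + 89 + 13 + 3 + 1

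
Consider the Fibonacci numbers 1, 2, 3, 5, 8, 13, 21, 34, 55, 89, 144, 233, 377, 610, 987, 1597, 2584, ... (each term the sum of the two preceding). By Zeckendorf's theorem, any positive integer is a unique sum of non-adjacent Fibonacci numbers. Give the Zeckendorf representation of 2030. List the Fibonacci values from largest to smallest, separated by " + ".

1597 + 377 + 55 + 1

take 1597 (≤ 2030); 2030 − 1597 = 433
take 377 (≤ 433); 433 − 377 = 56
take 55 (≤ 56); 56 − 55 = 1
take 1 (≤ 1); 1 − 1 = 0
So 2030 = 1597 + 377 + 55 + 1, with no two terms consecutive in the sequence.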